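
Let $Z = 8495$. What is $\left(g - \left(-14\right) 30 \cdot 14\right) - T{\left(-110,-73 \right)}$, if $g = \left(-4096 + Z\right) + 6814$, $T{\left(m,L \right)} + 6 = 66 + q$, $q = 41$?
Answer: $16992$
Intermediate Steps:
$T{\left(m,L \right)} = 101$ ($T{\left(m,L \right)} = -6 + \left(66 + 41\right) = -6 + 107 = 101$)
$g = 11213$ ($g = \left(-4096 + 8495\right) + 6814 = 4399 + 6814 = 11213$)
$\left(g - \left(-14\right) 30 \cdot 14\right) - T{\left(-110,-73 \right)} = \left(11213 - \left(-14\right) 30 \cdot 14\right) - 101 = \left(11213 - \left(-420\right) 14\right) - 101 = \left(11213 - -5880\right) - 101 = \left(11213 + 5880\right) - 101 = 17093 - 101 = 16992$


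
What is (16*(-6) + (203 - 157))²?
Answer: 2500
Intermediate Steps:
(16*(-6) + (203 - 157))² = (-96 + 46)² = (-50)² = 2500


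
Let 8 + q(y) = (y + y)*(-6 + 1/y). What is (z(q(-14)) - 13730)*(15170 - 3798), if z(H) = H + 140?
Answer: -152703216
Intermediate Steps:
q(y) = -8 + 2*y*(-6 + 1/y) (q(y) = -8 + (y + y)*(-6 + 1/y) = -8 + (2*y)*(-6 + 1/y) = -8 + 2*y*(-6 + 1/y))
z(H) = 140 + H
(z(q(-14)) - 13730)*(15170 - 3798) = ((140 + (-6 - 12*(-14))) - 13730)*(15170 - 3798) = ((140 + (-6 + 168)) - 13730)*11372 = ((140 + 162) - 13730)*11372 = (302 - 13730)*11372 = -13428*11372 = -152703216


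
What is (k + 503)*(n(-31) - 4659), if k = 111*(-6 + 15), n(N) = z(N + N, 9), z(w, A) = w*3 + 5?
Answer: -7269680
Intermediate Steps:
z(w, A) = 5 + 3*w (z(w, A) = 3*w + 5 = 5 + 3*w)
n(N) = 5 + 6*N (n(N) = 5 + 3*(N + N) = 5 + 3*(2*N) = 5 + 6*N)
k = 999 (k = 111*9 = 999)
(k + 503)*(n(-31) - 4659) = (999 + 503)*((5 + 6*(-31)) - 4659) = 1502*((5 - 186) - 4659) = 1502*(-181 - 4659) = 1502*(-4840) = -7269680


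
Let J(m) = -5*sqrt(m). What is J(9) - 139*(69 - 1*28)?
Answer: -5714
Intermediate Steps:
J(9) - 139*(69 - 1*28) = -5*sqrt(9) - 139*(69 - 1*28) = -5*3 - 139*(69 - 28) = -15 - 139*41 = -15 - 5699 = -5714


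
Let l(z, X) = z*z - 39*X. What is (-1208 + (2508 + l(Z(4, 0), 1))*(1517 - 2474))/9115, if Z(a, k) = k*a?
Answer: -2364041/9115 ≈ -259.36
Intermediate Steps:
Z(a, k) = a*k
l(z, X) = z² - 39*X
(-1208 + (2508 + l(Z(4, 0), 1))*(1517 - 2474))/9115 = (-1208 + (2508 + ((4*0)² - 39*1))*(1517 - 2474))/9115 = (-1208 + (2508 + (0² - 39))*(-957))*(1/9115) = (-1208 + (2508 + (0 - 39))*(-957))*(1/9115) = (-1208 + (2508 - 39)*(-957))*(1/9115) = (-1208 + 2469*(-957))*(1/9115) = (-1208 - 2362833)*(1/9115) = -2364041*1/9115 = -2364041/9115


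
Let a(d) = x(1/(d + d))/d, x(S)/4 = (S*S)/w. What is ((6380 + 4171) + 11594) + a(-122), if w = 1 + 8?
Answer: 361907585639/16342632 ≈ 22145.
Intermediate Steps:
w = 9
x(S) = 4*S²/9 (x(S) = 4*((S*S)/9) = 4*(S²*(⅑)) = 4*(S²/9) = 4*S²/9)
a(d) = 1/(9*d³) (a(d) = (4*(1/(d + d))²/9)/d = (4*(1/(2*d))²/9)/d = (4*(1/(4*d²))/9)/d = (1/(9*d²))/d = 1/(9*d³))
((6380 + 4171) + 11594) + a(-122) = ((6380 + 4171) + 11594) + (⅑)/(-122)³ = (10551 + 11594) + (⅑)*(-1/1815848) = 22145 - 1/16342632 = 361907585639/16342632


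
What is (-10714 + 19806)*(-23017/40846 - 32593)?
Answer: -6052165695470/20423 ≈ -2.9634e+8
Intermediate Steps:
(-10714 + 19806)*(-23017/40846 - 32593) = 9092*(-23017*1/40846 - 32593) = 9092*(-23017/40846 - 32593) = 9092*(-1331316695/40846) = -6052165695470/20423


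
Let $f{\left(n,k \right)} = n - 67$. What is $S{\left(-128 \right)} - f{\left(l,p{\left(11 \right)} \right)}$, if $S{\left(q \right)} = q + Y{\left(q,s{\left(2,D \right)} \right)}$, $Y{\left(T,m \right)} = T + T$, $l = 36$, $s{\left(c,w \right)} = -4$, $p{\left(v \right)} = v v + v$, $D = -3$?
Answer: $-353$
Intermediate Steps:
$p{\left(v \right)} = v + v^{2}$ ($p{\left(v \right)} = v^{2} + v = v + v^{2}$)
$Y{\left(T,m \right)} = 2 T$
$S{\left(q \right)} = 3 q$ ($S{\left(q \right)} = q + 2 q = 3 q$)
$f{\left(n,k \right)} = -67 + n$
$S{\left(-128 \right)} - f{\left(l,p{\left(11 \right)} \right)} = 3 \left(-128\right) - \left(-67 + 36\right) = -384 - -31 = -384 + 31 = -353$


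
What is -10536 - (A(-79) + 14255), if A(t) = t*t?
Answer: -31032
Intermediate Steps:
A(t) = t²
-10536 - (A(-79) + 14255) = -10536 - ((-79)² + 14255) = -10536 - (6241 + 14255) = -10536 - 1*20496 = -10536 - 20496 = -31032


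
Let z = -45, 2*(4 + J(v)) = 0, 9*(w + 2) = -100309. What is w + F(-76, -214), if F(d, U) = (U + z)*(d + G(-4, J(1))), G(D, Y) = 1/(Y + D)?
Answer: 616963/72 ≈ 8568.9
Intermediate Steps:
w = -100327/9 (w = -2 + (⅑)*(-100309) = -2 - 100309/9 = -100327/9 ≈ -11147.)
J(v) = -4 (J(v) = -4 + (½)*0 = -4 + 0 = -4)
G(D, Y) = 1/(D + Y)
F(d, U) = (-45 + U)*(-⅛ + d) (F(d, U) = (U - 45)*(d + 1/(-4 - 4)) = (-45 + U)*(d + 1/(-8)) = (-45 + U)*(d - ⅛) = (-45 + U)*(-⅛ + d))
w + F(-76, -214) = -100327/9 + (45/8 - 45*(-76) - ⅛*(-214) - 214*(-76)) = -100327/9 + (45/8 + 3420 + 107/4 + 16264) = -100327/9 + 157731/8 = 616963/72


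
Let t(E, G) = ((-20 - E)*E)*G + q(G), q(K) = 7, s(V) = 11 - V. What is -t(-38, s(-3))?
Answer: 9569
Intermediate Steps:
t(E, G) = 7 + E*G*(-20 - E) (t(E, G) = ((-20 - E)*E)*G + 7 = (E*(-20 - E))*G + 7 = E*G*(-20 - E) + 7 = 7 + E*G*(-20 - E))
-t(-38, s(-3)) = -(7 - 1*(11 - 1*(-3))*(-38)² - 20*(-38)*(11 - 1*(-3))) = -(7 - 1*(11 + 3)*1444 - 20*(-38)*(11 + 3)) = -(7 - 1*14*1444 - 20*(-38)*14) = -(7 - 20216 + 10640) = -1*(-9569) = 9569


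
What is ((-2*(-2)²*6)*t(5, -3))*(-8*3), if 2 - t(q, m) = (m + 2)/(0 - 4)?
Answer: 2016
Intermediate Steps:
t(q, m) = 5/2 + m/4 (t(q, m) = 2 - (m + 2)/(0 - 4) = 2 - (2 + m)/(-4) = 2 - (2 + m)*(-1)/4 = 2 - (-½ - m/4) = 2 + (½ + m/4) = 5/2 + m/4)
((-2*(-2)²*6)*t(5, -3))*(-8*3) = ((-2*(-2)²*6)*(5/2 + (¼)*(-3)))*(-8*3) = ((-2*4*6)*(5/2 - ¾))*(-24) = (-8*6*(7/4))*(-24) = -48*7/4*(-24) = -84*(-24) = 2016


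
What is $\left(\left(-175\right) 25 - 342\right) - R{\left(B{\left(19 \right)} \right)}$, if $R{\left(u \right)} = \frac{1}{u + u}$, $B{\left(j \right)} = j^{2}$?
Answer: $- \frac{3405675}{722} \approx -4717.0$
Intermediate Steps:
$R{\left(u \right)} = \frac{1}{2 u}$
$\left(\left(-175\right) 25 - 342\right) - R{\left(B{\left(19 \right)} \right)} = \left(\left(-175\right) 25 - 342\right) - \frac{1}{2 \cdot 19^{2}} = \left(-4375 - 342\right) - \frac{1}{2 \cdot 361} = -4717 - \frac{1}{2} \cdot \frac{1}{361} = -4717 - \frac{1}{722} = - \frac{3405675}{722}$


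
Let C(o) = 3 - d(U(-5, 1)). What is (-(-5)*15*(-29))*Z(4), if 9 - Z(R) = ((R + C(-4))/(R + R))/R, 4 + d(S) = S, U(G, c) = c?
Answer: -302325/16 ≈ -18895.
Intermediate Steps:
d(S) = -4 + S
C(o) = 6 (C(o) = 3 - (-4 + 1) = 3 - 1*(-3) = 3 + 3 = 6)
Z(R) = 9 - (6 + R)/(2*R²) (Z(R) = 9 - (R + 6)/(R + R)/R = 9 - (6 + R)/((2*R))/R = 9 - (6 + R)*(1/(2*R))/R = 9 - (6 + R)/(2*R)/R = 9 - (6 + R)/(2*R²))
(-(-5)*15*(-29))*Z(4) = (-(-5)*15*(-29))*(9 - 3/4² - ½/4) = (-5*(-15)*(-29))*(9 - 3*1/16 - ½*¼) = (75*(-29))*(9 - 3/16 - ⅛) = -2175*139/16 = -302325/16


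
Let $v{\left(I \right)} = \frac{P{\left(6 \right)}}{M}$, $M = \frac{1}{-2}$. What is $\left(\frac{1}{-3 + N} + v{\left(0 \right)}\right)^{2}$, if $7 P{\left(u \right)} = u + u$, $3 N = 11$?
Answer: $\frac{729}{196} \approx 3.7194$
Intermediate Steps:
$N = \frac{11}{3}$ ($N = \frac{1}{3} \cdot 11 = \frac{11}{3} \approx 3.6667$)
$P{\left(u \right)} = \frac{2 u}{7}$ ($P{\left(u \right)} = \frac{u + u}{7} = \frac{2 u}{7}$)
$M = - \frac{1}{2} \approx -0.5$
$v{\left(I \right)} = - \frac{24}{7}$ ($v{\left(I \right)} = \frac{\frac{2}{7} \cdot 6}{- \frac{1}{2}} = \frac{12}{7} \left(-2\right) = - \frac{24}{7}$)
$\left(\frac{1}{-3 + N} + v{\left(0 \right)}\right)^{2} = \left(\frac{1}{-3 + \frac{11}{3}} - \frac{24}{7}\right)^{2} = \left(\frac{1}{\frac{2}{3}} - \frac{24}{7}\right)^{2} = \left(\frac{3}{2} - \frac{24}{7}\right)^{2} = \left(- \frac{27}{14}\right)^{2} = \frac{729}{196}$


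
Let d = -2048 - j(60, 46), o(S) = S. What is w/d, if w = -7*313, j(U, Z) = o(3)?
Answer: 313/293 ≈ 1.0683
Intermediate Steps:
j(U, Z) = 3
w = -2191
d = -2051 (d = -2048 - 1*3 = -2048 - 3 = -2051)
w/d = -2191/(-2051) = -2191*(-1/2051) = 313/293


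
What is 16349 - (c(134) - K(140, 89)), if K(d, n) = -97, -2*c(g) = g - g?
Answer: 16252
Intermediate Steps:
c(g) = 0 (c(g) = -(g - g)/2 = -½*0 = 0)
16349 - (c(134) - K(140, 89)) = 16349 - (0 - 1*(-97)) = 16349 - (0 + 97) = 16349 - 1*97 = 16349 - 97 = 16252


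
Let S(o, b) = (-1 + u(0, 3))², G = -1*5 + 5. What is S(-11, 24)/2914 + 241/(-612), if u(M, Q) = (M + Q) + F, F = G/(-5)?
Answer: -349913/891684 ≈ -0.39242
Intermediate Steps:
G = 0 (G = -5 + 5 = 0)
F = 0 (F = 0/(-5) = 0*(-⅕) = 0)
u(M, Q) = M + Q (u(M, Q) = (M + Q) + 0 = M + Q)
S(o, b) = 4 (S(o, b) = (-1 + (0 + 3))² = (-1 + 3)² = 2² = 4)
S(-11, 24)/2914 + 241/(-612) = 4/2914 + 241/(-612) = 4*(1/2914) + 241*(-1/612) = 2/1457 - 241/612 = -349913/891684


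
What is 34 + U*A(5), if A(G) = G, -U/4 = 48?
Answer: -926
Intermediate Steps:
U = -192 (U = -4*48 = -192)
34 + U*A(5) = 34 - 192*5 = 34 - 960 = -926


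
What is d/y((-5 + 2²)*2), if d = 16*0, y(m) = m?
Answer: 0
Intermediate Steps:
d = 0
d/y((-5 + 2²)*2) = 0/(((-5 + 2²)*2)) = 0/(((-5 + 4)*2)) = 0/((-1*2)) = 0/(-2) = 0*(-½) = 0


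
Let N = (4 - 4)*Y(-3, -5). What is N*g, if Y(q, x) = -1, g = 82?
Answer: 0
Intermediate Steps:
N = 0 (N = (4 - 4)*(-1) = 0*(-1) = 0)
N*g = 0*82 = 0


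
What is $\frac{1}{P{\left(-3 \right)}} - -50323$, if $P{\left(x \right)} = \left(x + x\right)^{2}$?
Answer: $\frac{1811629}{36} \approx 50323.0$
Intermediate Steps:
$P{\left(x \right)} = 4 x^{2}$ ($P{\left(x \right)} = \left(2 x\right)^{2} = 4 x^{2}$)
$\frac{1}{P{\left(-3 \right)}} - -50323 = \frac{1}{4 \left(-3\right)^{2}} - -50323 = \frac{1}{4 \cdot 9} + 50323 = \frac{1}{36} + 50323 = \frac{1811629}{36}$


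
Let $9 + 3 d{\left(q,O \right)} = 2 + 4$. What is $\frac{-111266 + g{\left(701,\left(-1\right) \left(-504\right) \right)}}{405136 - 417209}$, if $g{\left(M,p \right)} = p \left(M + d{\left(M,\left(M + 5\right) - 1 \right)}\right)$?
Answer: $- \frac{241534}{12073} \approx -20.006$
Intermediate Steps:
$d{\left(q,O \right)} = -1$ ($d{\left(q,O \right)} = -3 + \frac{2 + 4}{3} = -3 + \frac{1}{3} \cdot 6 = -3 + 2 = -1$)
$g{\left(M,p \right)} = p \left(-1 + M\right)$ ($g{\left(M,p \right)} = p \left(M - 1\right) = p \left(-1 + M\right)$)
$\frac{-111266 + g{\left(701,\left(-1\right) \left(-504\right) \right)}}{405136 - 417209} = \frac{-111266 + \left(-1\right) \left(-504\right) \left(-1 + 701\right)}{405136 - 417209} = \frac{-111266 + 504 \cdot 700}{-12073} = \left(-111266 + 352800\right) \left(- \frac{1}{12073}\right) = 241534 \left(- \frac{1}{12073}\right) = - \frac{241534}{12073}$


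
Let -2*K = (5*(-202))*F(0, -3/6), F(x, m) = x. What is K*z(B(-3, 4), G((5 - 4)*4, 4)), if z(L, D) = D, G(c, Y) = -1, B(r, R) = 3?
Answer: 0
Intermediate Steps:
K = 0 (K = -5*(-202)*0/2 = -(-505)*0 = -½*0 = 0)
K*z(B(-3, 4), G((5 - 4)*4, 4)) = 0*(-1) = 0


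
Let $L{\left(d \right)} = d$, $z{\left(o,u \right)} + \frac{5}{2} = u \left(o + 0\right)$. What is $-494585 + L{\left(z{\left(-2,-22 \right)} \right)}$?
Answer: $- \frac{989087}{2} \approx -4.9454 \cdot 10^{5}$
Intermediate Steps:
$z{\left(o,u \right)} = - \frac{5}{2} + o u$ ($z{\left(o,u \right)} = - \frac{5}{2} + u \left(o + 0\right) = - \frac{5}{2} + u o = - \frac{5}{2} + o u$)
$-494585 + L{\left(z{\left(-2,-22 \right)} \right)} = -494585 - - \frac{83}{2} = -494585 + \left(- \frac{5}{2} + 44\right) = -494585 + \frac{83}{2} = - \frac{989087}{2}$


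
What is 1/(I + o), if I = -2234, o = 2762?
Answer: 1/528 ≈ 0.0018939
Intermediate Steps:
1/(I + o) = 1/(-2234 + 2762) = 1/528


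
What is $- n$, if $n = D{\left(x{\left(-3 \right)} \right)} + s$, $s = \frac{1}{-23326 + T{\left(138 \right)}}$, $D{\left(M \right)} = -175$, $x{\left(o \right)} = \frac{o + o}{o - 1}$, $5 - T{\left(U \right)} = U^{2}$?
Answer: $\frac{7413876}{42365} \approx 175.0$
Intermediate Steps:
$T{\left(U \right)} = 5 - U^{2}$
$x{\left(o \right)} = \frac{2 o}{-1 + o}$
$s = - \frac{1}{42365}$ ($s = \frac{1}{-23326 + \left(5 - 138^{2}\right)} = \frac{1}{-23326 + \left(5 - 19044\right)} = \frac{1}{-23326 - 19039} = \frac{1}{-42365} = - \frac{1}{42365} \approx -2.3604 \cdot 10^{-5}$)
$n = - \frac{7413876}{42365}$ ($n = -175 - \frac{1}{42365} = - \frac{7413876}{42365} \approx -175.0$)
$- n = \left(-1\right) \left(- \frac{7413876}{42365}\right) = \frac{7413876}{42365}$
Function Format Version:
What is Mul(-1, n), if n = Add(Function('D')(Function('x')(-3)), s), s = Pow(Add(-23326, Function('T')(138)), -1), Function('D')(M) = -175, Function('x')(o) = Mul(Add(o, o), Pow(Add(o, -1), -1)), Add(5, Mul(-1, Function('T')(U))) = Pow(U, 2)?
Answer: Rational(7413876, 42365) ≈ 175.00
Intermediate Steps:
Function('T')(U) = Add(5, Mul(-1, Pow(U, 2)))
Function('x')(o) = Mul(2, o, Pow(Add(-1, o), -1)) (Function('x')(o) = Mul(Mul(2, o), Pow(Add(-1, o), -1)) = Mul(2, o, Pow(Add(-1, o), -1)))
s = Rational(-1, 42365) (s = Pow(Add(-23326, Add(5, Mul(-1, Pow(138, 2)))), -1) = Pow(Add(-23326, Add(5, Mul(-1, 19044))), -1) = Pow(Add(-23326, Add(5, -19044)), -1) = Pow(Add(-23326, -19039), -1) = Pow(-42365, -1) = Rational(-1, 42365) ≈ -2.3604e-5)
n = Rational(-7413876, 42365) (n = Add(-175, Rational(-1, 42365)) = Rational(-7413876, 42365) ≈ -175.00)
Mul(-1, n) = Mul(-1, Rational(-7413876, 42365)) = Rational(7413876, 42365)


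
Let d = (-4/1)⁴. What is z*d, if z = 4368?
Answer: 1118208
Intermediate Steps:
d = 256 (d = (-4*1)⁴ = (-4)⁴ = 256)
z*d = 4368*256 = 1118208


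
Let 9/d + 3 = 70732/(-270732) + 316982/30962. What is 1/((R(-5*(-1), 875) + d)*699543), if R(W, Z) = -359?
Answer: -7309994261/1829205424509508656 ≈ -3.9963e-9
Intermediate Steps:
d = 9430204707/7309994261 (d = 9/(-3 + (70732/(-270732) + 316982/30962)) = 9/(-3 + (70732*(-1/270732) + 316982*(1/30962))) = 9/(-3 + (-17683/67683 + 158491/15481)) = 9/(-3 + 10453395830/1047800523) = 9/(7309994261/1047800523) = 9*(1047800523/7309994261) = 9430204707/7309994261 ≈ 1.2900)
1/((R(-5*(-1), 875) + d)*699543) = 1/((-359 + 9430204707/7309994261)*699543) = (1/699543)/(-2614857734992/7309994261) = -7309994261/2614857734992*1/699543 = -7309994261/1829205424509508656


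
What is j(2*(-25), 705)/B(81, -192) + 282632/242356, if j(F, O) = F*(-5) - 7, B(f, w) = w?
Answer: -385597/3877696 ≈ -0.099440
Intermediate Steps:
j(F, O) = -7 - 5*F (j(F, O) = -5*F - 7 = -7 - 5*F)
j(2*(-25), 705)/B(81, -192) + 282632/242356 = (-7 - 10*(-25))/(-192) + 282632/242356 = (-7 - 5*(-50))*(-1/192) + 282632*(1/242356) = (-7 + 250)*(-1/192) + 70658/60589 = 243*(-1/192) + 70658/60589 = -81/64 + 70658/60589 = -385597/3877696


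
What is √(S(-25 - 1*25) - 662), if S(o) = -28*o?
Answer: 3*√82 ≈ 27.166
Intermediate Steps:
√(S(-25 - 1*25) - 662) = √(-28*(-25 - 1*25) - 662) = √(-28*(-25 - 25) - 662) = √(-28*(-50) - 662) = √(1400 - 662) = √738 = 3*√82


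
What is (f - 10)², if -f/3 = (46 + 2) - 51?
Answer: 1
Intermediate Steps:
f = 9 (f = -3*((46 + 2) - 51) = -3*(48 - 51) = -3*(-3) = 9)
(f - 10)² = (9 - 10)² = (-1)² = 1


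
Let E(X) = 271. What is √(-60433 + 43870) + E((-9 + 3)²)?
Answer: 271 + I*√16563 ≈ 271.0 + 128.7*I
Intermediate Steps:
√(-60433 + 43870) + E((-9 + 3)²) = √(-60433 + 43870) + 271 = √(-16563) + 271 = I*√16563 + 271 = 271 + I*√16563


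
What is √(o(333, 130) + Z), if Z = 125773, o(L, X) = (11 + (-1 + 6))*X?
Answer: √127853 ≈ 357.57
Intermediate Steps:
o(L, X) = 16*X (o(L, X) = (11 + 5)*X = 16*X)
√(o(333, 130) + Z) = √(16*130 + 125773) = √(2080 + 125773) = √127853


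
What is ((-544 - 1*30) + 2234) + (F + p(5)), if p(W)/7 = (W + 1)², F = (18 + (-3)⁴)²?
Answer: 11713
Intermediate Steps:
F = 9801 (F = (18 + 81)² = 99² = 9801)
p(W) = 7*(1 + W)² (p(W) = 7*(W + 1)² = 7*(1 + W)²)
((-544 - 1*30) + 2234) + (F + p(5)) = ((-544 - 1*30) + 2234) + (9801 + 7*(1 + 5)²) = ((-544 - 30) + 2234) + (9801 + 7*6²) = (-574 + 2234) + (9801 + 7*36) = 1660 + (9801 + 252) = 1660 + 10053 = 11713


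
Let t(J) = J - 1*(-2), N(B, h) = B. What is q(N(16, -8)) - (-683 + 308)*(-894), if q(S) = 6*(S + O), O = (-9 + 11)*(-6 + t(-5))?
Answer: -335262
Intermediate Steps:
t(J) = 2 + J (t(J) = J + 2 = 2 + J)
O = -18 (O = (-9 + 11)*(-6 + (2 - 5)) = 2*(-6 - 3) = 2*(-9) = -18)
q(S) = -108 + 6*S (q(S) = 6*(S - 18) = 6*(-18 + S) = -108 + 6*S)
q(N(16, -8)) - (-683 + 308)*(-894) = (-108 + 6*16) - (-683 + 308)*(-894) = (-108 + 96) - (-375)*(-894) = -12 - 1*335250 = -12 - 335250 = -335262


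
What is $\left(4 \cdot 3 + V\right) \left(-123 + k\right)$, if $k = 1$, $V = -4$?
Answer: $-976$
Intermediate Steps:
$\left(4 \cdot 3 + V\right) \left(-123 + k\right) = \left(4 \cdot 3 - 4\right) \left(-123 + 1\right) = \left(12 - 4\right) \left(-122\right) = 8 \left(-122\right) = -976$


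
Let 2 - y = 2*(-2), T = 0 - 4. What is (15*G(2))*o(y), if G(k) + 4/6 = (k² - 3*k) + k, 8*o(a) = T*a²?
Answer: 180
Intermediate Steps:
T = -4
y = 6 (y = 2 - 2*(-2) = 2 - 1*(-4) = 2 + 4 = 6)
o(a) = -a²/2 (o(a) = (-4*a²)/8 = -a²/2)
G(k) = -⅔ + k² - 2*k (G(k) = -⅔ + ((k² - 3*k) + k) = -⅔ + (k² - 2*k) = -⅔ + k² - 2*k)
(15*G(2))*o(y) = (15*(-⅔ + 2² - 2*2))*(-½*6²) = (15*(-⅔ + 4 - 4))*(-½*36) = (15*(-⅔))*(-18) = -10*(-18) = 180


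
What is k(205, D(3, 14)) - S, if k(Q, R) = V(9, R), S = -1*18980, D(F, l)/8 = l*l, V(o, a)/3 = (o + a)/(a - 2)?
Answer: 9909137/522 ≈ 18983.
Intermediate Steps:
V(o, a) = 3*(a + o)/(-2 + a) (V(o, a) = 3*((o + a)/(a - 2)) = 3*((a + o)/(-2 + a)) = 3*(a + o)/(-2 + a))
D(F, l) = 8*l**2 (D(F, l) = 8*(l*l) = 8*l**2)
S = -18980
k(Q, R) = 3*(9 + R)/(-2 + R) (k(Q, R) = 3*(R + 9)/(-2 + R) = 3*(9 + R)/(-2 + R))
k(205, D(3, 14)) - S = 3*(9 + 8*14**2)/(-2 + 8*14**2) - 1*(-18980) = 3*(9 + 8*196)/(-2 + 8*196) + 18980 = 3*(9 + 1568)/(-2 + 1568) + 18980 = 3*1577/1566 + 18980 = 3*(1/1566)*1577 + 18980 = 1577/522 + 18980 = 9909137/522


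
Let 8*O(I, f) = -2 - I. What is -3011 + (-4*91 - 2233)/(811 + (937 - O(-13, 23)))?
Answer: -42093479/13973 ≈ -3012.5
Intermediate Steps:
O(I, f) = -1/4 - I/8 (O(I, f) = (-2 - I)/8 = -1/4 - I/8)
-3011 + (-4*91 - 2233)/(811 + (937 - O(-13, 23))) = -3011 + (-4*91 - 2233)/(811 + (937 - (-1/4 - 1/8*(-13)))) = -3011 + (-364 - 2233)/(811 + (937 - (-1/4 + 13/8))) = -3011 - 2597/(811 + (937 - 1*11/8)) = -3011 - 2597/(811 + (937 - 11/8)) = -3011 - 2597/(811 + 7485/8) = -3011 - 2597/13973/8 = -3011 - 2597*8/13973 = -3011 - 20776/13973 = -42093479/13973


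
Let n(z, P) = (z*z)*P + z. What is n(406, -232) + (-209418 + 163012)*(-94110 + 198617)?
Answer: -4887993388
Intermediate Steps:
n(z, P) = z + P*z² (n(z, P) = z²*P + z = P*z² + z = z + P*z²)
n(406, -232) + (-209418 + 163012)*(-94110 + 198617) = 406*(1 - 232*406) + (-209418 + 163012)*(-94110 + 198617) = 406*(1 - 94192) - 46406*104507 = 406*(-94191) - 4849751842 = -38241546 - 4849751842 = -4887993388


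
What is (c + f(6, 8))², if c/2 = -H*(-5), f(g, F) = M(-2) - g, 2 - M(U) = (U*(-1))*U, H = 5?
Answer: 2500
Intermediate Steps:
M(U) = 2 + U² (M(U) = 2 - U*(-1)*U = 2 - (-U)*U = 2 - (-1)*U² = 2 + U²)
f(g, F) = 6 - g (f(g, F) = (2 + (-2)²) - g = (2 + 4) - g = 6 - g)
c = 50 (c = 2*(-1*5*(-5)) = 2*(-5*(-5)) = 2*25 = 50)
(c + f(6, 8))² = (50 + (6 - 1*6))² = (50 + (6 - 6))² = (50 + 0)² = 50² = 2500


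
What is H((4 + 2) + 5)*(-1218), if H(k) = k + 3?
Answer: -17052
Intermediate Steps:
H(k) = 3 + k
H((4 + 2) + 5)*(-1218) = (3 + ((4 + 2) + 5))*(-1218) = (3 + (6 + 5))*(-1218) = (3 + 11)*(-1218) = 14*(-1218) = -17052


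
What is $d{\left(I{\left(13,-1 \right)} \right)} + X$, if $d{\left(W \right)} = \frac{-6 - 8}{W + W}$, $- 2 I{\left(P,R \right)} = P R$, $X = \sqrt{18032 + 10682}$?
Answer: $- \frac{14}{13} + 7 \sqrt{586} \approx 168.38$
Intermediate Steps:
$X = 7 \sqrt{586}$ ($X = \sqrt{28714} = 7 \sqrt{586} \approx 169.45$)
$I{\left(P,R \right)} = - \frac{P R}{2}$
$d{\left(W \right)} = - \frac{7}{W}$ ($d{\left(W \right)} = - \frac{14}{2 W} = - 14 \frac{1}{2 W} = - \frac{7}{W}$)
$d{\left(I{\left(13,-1 \right)} \right)} + X = - \frac{7}{\left(- \frac{1}{2}\right) 13 \left(-1\right)} + 7 \sqrt{586} = - \frac{7}{\frac{13}{2}} + 7 \sqrt{586} = \left(-7\right) \frac{2}{13} + 7 \sqrt{586} = - \frac{14}{13} + 7 \sqrt{586}$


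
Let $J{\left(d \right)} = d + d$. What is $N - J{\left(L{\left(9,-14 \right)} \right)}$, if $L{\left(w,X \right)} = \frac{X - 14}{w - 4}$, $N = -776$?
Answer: $- \frac{3824}{5} \approx -764.8$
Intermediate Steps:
$L{\left(w,X \right)} = \frac{-14 + X}{-4 + w}$
$J{\left(d \right)} = 2 d$
$N - J{\left(L{\left(9,-14 \right)} \right)} = -776 - 2 \frac{-14 - 14}{-4 + 9} = -776 - 2 \cdot \frac{1}{5} \left(-28\right) = -776 - 2 \left(- \frac{28}{5}\right) = -776 - - \frac{56}{5} = -776 + \frac{56}{5} = - \frac{3824}{5}$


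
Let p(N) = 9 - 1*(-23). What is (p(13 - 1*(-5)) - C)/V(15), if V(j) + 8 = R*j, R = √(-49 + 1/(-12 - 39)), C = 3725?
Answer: 125562/47147 + 461625*I*√51/94294 ≈ 2.6632 + 34.962*I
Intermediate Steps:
p(N) = 32 (p(N) = 9 + 23 = 32)
R = 50*I*√51/51 (R = √(-49 + 1/(-51)) = √(-49 - 1/51) = √(-2500/51) = 50*I*√51/51 ≈ 7.0014*I)
V(j) = -8 + 50*I*j*√51/51 (V(j) = -8 + (50*I*√51/51)*j = -8 + 50*I*j*√51/51)
(p(13 - 1*(-5)) - C)/V(15) = (32 - 1*3725)/(-8 + (50/51)*I*15*√51) = (32 - 3725)/(-8 + 250*I*√51/17) = -3693/(-8 + 250*I*√51/17)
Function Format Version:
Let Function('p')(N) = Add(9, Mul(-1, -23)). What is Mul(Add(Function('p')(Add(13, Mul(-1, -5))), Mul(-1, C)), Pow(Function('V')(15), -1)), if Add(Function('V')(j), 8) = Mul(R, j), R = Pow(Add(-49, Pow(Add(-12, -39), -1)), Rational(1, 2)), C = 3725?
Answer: Add(Rational(125562, 47147), Mul(Rational(461625, 94294), I, Pow(51, Rational(1, 2)))) ≈ Add(2.6632, Mul(34.962, I))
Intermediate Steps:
Function('p')(N) = 32 (Function('p')(N) = Add(9, 23) = 32)
R = Mul(Rational(50, 51), I, Pow(51, Rational(1, 2))) (R = Pow(Add(-49, Pow(-51, -1)), Rational(1, 2)) = Pow(Add(-49, Rational(-1, 51)), Rational(1, 2)) = Pow(Rational(-2500, 51), Rational(1, 2)) = Mul(Rational(50, 51), I, Pow(51, Rational(1, 2))) ≈ Mul(7.0014, I))
Function('V')(j) = Add(-8, Mul(Rational(50, 51), I, j, Pow(51, Rational(1, 2)))) (Function('V')(j) = Add(-8, Mul(Mul(Rational(50, 51), I, Pow(51, Rational(1, 2))), j)) = Add(-8, Mul(Rational(50, 51), I, j, Pow(51, Rational(1, 2)))))
Mul(Add(Function('p')(Add(13, Mul(-1, -5))), Mul(-1, C)), Pow(Function('V')(15), -1)) = Mul(Add(32, Mul(-1, 3725)), Pow(Add(-8, Mul(Rational(50, 51), I, 15, Pow(51, Rational(1, 2)))), -1)) = Mul(Add(32, -3725), Pow(Add(-8, Mul(Rational(250, 17), I, Pow(51, Rational(1, 2)))), -1)) = Mul(-3693, Pow(Add(-8, Mul(Rational(250, 17), I, Pow(51, Rational(1, 2)))), -1))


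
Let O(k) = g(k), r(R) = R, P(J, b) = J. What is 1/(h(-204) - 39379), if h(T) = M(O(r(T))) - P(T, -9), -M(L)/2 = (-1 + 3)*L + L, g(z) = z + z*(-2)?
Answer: -1/40399 ≈ -2.4753e-5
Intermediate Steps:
g(z) = -z (g(z) = z - 2*z = -z)
O(k) = -k
M(L) = -6*L (M(L) = -2*((-1 + 3)*L + L) = -2*(2*L + L) = -6*L)
h(T) = 5*T (h(T) = -(-6)*T - T = 6*T - T = 5*T)
1/(h(-204) - 39379) = 1/(5*(-204) - 39379) = 1/(-1020 - 39379) = 1/(-40399) = -1/40399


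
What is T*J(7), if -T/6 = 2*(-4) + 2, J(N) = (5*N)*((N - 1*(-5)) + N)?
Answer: 23940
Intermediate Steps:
J(N) = 5*N*(5 + 2*N) (J(N) = (5*N)*((N + 5) + N) = (5*N)*((5 + N) + N) = (5*N)*(5 + 2*N) = 5*N*(5 + 2*N))
T = 36 (T = -6*(2*(-4) + 2) = -6*(-8 + 2) = -6*(-6) = 36)
T*J(7) = 36*(5*7*(5 + 2*7)) = 36*(5*7*(5 + 14)) = 36*(5*7*19) = 36*665 = 23940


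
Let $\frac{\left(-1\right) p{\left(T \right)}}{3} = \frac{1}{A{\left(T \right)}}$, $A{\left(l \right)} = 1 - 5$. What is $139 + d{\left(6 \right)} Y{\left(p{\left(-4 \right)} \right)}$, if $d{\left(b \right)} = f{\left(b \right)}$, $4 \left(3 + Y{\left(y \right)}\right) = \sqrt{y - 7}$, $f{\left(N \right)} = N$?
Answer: $121 + \frac{15 i}{4} \approx 121.0 + 3.75 i$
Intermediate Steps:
$A{\left(l \right)} = -4$
$p{\left(T \right)} = \frac{3}{4}$ ($p{\left(T \right)} = - \frac{3}{-4} = \left(-3\right) \left(- \frac{1}{4}\right) = \frac{3}{4}$)
$Y{\left(y \right)} = -3 + \frac{\sqrt{-7 + y}}{4}$ ($Y{\left(y \right)} = -3 + \frac{\sqrt{y - 7}}{4} = -3 + \frac{\sqrt{-7 + y}}{4}$)
$d{\left(b \right)} = b$
$139 + d{\left(6 \right)} Y{\left(p{\left(-4 \right)} \right)} = 139 + 6 \left(-3 + \frac{\sqrt{-7 + \frac{3}{4}}}{4}\right) = 139 + 6 \left(-3 + \frac{\sqrt{- \frac{25}{4}}}{4}\right) = 139 + 6 \left(-3 + \frac{\frac{5}{2} i}{4}\right) = 139 + 6 \left(-3 + \frac{5 i}{8}\right) = 139 - \left(18 - \frac{15 i}{4}\right) = 121 + \frac{15 i}{4}$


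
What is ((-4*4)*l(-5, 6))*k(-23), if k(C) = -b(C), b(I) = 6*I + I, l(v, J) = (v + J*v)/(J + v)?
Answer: 90160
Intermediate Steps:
l(v, J) = (v + J*v)/(J + v)
b(I) = 7*I
k(C) = -7*C
((-4*4)*l(-5, 6))*k(-23) = ((-4*4)*(-5*(1 + 6)/(6 - 5)))*(-7*(-23)) = -(-80)*7/1*161 = -(-80)*7*161 = -16*(-35)*161 = 560*161 = 90160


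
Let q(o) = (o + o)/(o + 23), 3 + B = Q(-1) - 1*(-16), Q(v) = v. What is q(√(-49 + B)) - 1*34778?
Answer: 46*(-756*√37 + 17389*I)/(√37 - 23*I) ≈ -34778.0 + 0.49436*I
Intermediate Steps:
B = 12 (B = -3 + (-1 - 1*(-16)) = -3 + (-1 + 16) = -3 + 15 = 12)
q(o) = 2*o/(23 + o) (q(o) = (2*o)/(23 + o) = 2*o/(23 + o))
q(√(-49 + B)) - 1*34778 = 2*√(-49 + 12)/(23 + √(-49 + 12)) - 1*34778 = 2*√(-37)/(23 + √(-37)) - 34778 = 2*(I*√37)/(23 + I*√37) - 34778 = 2*I*√37/(23 + I*√37) - 34778 = -34778 + 2*I*√37/(23 + I*√37)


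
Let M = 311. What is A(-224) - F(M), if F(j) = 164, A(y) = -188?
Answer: -352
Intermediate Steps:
A(-224) - F(M) = -188 - 1*164 = -188 - 164 = -352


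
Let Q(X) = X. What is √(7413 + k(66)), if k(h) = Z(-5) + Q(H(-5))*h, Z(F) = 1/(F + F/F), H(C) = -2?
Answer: √29123/2 ≈ 85.327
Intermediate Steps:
Z(F) = 1/(1 + F) (Z(F) = 1/(F + 1) = 1/(1 + F))
k(h) = -¼ - 2*h (k(h) = 1/(1 - 5) - 2*h = 1/(-4) - 2*h = -¼ - 2*h)
√(7413 + k(66)) = √(7413 + (-¼ - 2*66)) = √(7413 + (-¼ - 132)) = √(7413 - 529/4) = √(29123/4) = √29123/2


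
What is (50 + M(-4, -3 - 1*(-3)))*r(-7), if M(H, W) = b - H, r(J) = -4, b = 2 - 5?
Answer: -204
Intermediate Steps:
b = -3
M(H, W) = -3 - H
(50 + M(-4, -3 - 1*(-3)))*r(-7) = (50 + (-3 - 1*(-4)))*(-4) = (50 + (-3 + 4))*(-4) = (50 + 1)*(-4) = 51*(-4) = -204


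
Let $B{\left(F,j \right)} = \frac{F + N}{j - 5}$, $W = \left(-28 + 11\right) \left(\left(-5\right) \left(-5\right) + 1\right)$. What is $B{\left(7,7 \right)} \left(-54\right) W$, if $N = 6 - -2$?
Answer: $179010$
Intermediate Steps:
$W = -442$ ($W = - 17 \left(25 + 1\right) = \left(-17\right) 26 = -442$)
$N = 8$ ($N = 6 + 2 = 8$)
$B{\left(F,j \right)} = \frac{8 + F}{-5 + j}$ ($B{\left(F,j \right)} = \frac{F + 8}{j - 5} = \frac{8 + F}{-5 + j}$)
$B{\left(7,7 \right)} \left(-54\right) W = \frac{8 + 7}{-5 + 7} \left(-54\right) \left(-442\right) = \frac{1}{2} \cdot 15 \left(-54\right) \left(-442\right) = \frac{15}{2} \left(-54\right) \left(-442\right) = \left(-405\right) \left(-442\right) = 179010$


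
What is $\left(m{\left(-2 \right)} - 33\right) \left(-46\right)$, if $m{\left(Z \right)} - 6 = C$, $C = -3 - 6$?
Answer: $1656$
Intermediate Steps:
$C = -9$ ($C = -3 - 6 = -9$)
$m{\left(Z \right)} = -3$ ($m{\left(Z \right)} = 6 - 9 = -3$)
$\left(m{\left(-2 \right)} - 33\right) \left(-46\right) = \left(-3 - 33\right) \left(-46\right) = \left(-36\right) \left(-46\right) = 1656$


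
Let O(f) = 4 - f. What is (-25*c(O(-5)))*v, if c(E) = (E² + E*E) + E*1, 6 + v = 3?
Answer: 12825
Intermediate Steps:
v = -3 (v = -6 + 3 = -3)
c(E) = E + 2*E² (c(E) = (E² + E²) + E = 2*E² + E = E + 2*E²)
(-25*c(O(-5)))*v = -25*(4 - 1*(-5))*(1 + 2*(4 - 1*(-5)))*(-3) = -25*(4 + 5)*(1 + 2*(4 + 5))*(-3) = -225*(1 + 2*9)*(-3) = -225*(1 + 18)*(-3) = -225*19*(-3) = -25*171*(-3) = -4275*(-3) = 12825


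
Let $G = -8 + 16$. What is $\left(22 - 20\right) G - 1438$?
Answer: $-1422$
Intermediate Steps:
$G = 8$
$\left(22 - 20\right) G - 1438 = \left(22 - 20\right) 8 - 1438 = 2 \cdot 8 - 1438 = 16 - 1438 = -1422$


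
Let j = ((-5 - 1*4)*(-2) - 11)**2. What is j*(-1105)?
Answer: -54145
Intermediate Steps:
j = 49 (j = ((-5 - 4)*(-2) - 11)**2 = (-9*(-2) - 11)**2 = (18 - 11)**2 = 7**2 = 49)
j*(-1105) = 49*(-1105) = -54145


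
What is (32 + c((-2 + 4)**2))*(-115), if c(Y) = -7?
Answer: -2875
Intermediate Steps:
(32 + c((-2 + 4)**2))*(-115) = (32 - 7)*(-115) = 25*(-115) = -2875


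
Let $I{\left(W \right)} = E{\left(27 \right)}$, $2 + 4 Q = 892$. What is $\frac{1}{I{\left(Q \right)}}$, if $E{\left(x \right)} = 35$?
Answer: $\frac{1}{35} \approx 0.028571$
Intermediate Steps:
$Q = \frac{445}{2}$ ($Q = - \frac{1}{2} + \frac{1}{4} \cdot 892 = - \frac{1}{2} + 223 = \frac{445}{2} \approx 222.5$)
$I{\left(W \right)} = 35$
$\frac{1}{I{\left(Q \right)}} = \frac{1}{35}$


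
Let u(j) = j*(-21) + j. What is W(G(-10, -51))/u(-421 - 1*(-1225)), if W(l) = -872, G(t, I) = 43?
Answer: 109/2010 ≈ 0.054229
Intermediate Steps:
u(j) = -20*j (u(j) = -21*j + j = -20*j)
W(G(-10, -51))/u(-421 - 1*(-1225)) = -872*(-1/(20*(-421 - 1*(-1225)))) = -872*(-1/(20*(-421 + 1225))) = -872/((-20*804)) = -872/(-16080) = -872*(-1/16080) = 109/2010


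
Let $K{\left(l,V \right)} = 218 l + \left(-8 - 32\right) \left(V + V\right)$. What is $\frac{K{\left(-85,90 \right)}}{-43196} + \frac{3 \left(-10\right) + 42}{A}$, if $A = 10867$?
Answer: $\frac{140063131}{234705466} \approx 0.59676$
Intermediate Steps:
$K{\left(l,V \right)} = - 80 V + 218 l$ ($K{\left(l,V \right)} = 218 l - 40 \cdot 2 V = 218 l - 80 V = - 80 V + 218 l$)
$\frac{K{\left(-85,90 \right)}}{-43196} + \frac{3 \left(-10\right) + 42}{A} = \frac{\left(-80\right) 90 + 218 \left(-85\right)}{-43196} + \frac{3 \left(-10\right) + 42}{10867} = \left(-7200 - 18530\right) \left(- \frac{1}{43196}\right) + \left(-30 + 42\right) \frac{1}{10867} = \left(-25730\right) \left(- \frac{1}{43196}\right) + 12 \cdot \frac{1}{10867} = \frac{12865}{21598} + \frac{12}{10867} = \frac{140063131}{234705466}$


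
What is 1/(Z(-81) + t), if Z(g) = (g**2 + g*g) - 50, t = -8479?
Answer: 1/4593 ≈ 0.00021772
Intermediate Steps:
Z(g) = -50 + 2*g**2 (Z(g) = (g**2 + g**2) - 50 = 2*g**2 - 50 = -50 + 2*g**2)
1/(Z(-81) + t) = 1/((-50 + 2*(-81)**2) - 8479) = 1/((-50 + 2*6561) - 8479) = 1/((-50 + 13122) - 8479) = 1/(13072 - 8479) = 1/4593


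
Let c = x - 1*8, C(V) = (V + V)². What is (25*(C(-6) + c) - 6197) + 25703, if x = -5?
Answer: 22781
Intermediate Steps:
C(V) = 4*V² (C(V) = (2*V)² = 4*V²)
c = -13 (c = -5 - 1*8 = -5 - 8 = -13)
(25*(C(-6) + c) - 6197) + 25703 = (25*(4*(-6)² - 13) - 6197) + 25703 = (25*(4*36 - 13) - 6197) + 25703 = (25*(144 - 13) - 6197) + 25703 = (25*131 - 6197) + 25703 = (3275 - 6197) + 25703 = -2922 + 25703 = 22781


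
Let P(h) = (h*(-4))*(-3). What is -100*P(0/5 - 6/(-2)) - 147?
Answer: -3747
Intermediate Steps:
P(h) = 12*h (P(h) = -4*h*(-3) = 12*h)
-100*P(0/5 - 6/(-2)) - 147 = -1200*(0/5 - 6/(-2)) - 147 = -1200*(0*(⅕) - 6*(-½)) - 147 = -1200*(0 + 3) - 147 = -1200*3 - 147 = -100*36 - 147 = -3600 - 147 = -3747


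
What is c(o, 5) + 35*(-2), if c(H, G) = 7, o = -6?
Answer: -63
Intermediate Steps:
c(o, 5) + 35*(-2) = 7 + 35*(-2) = 7 - 70 = -63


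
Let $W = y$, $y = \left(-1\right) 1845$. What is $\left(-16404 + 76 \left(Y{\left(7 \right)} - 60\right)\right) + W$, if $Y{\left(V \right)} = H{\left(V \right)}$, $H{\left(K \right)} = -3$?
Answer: $-23037$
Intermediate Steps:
$Y{\left(V \right)} = -3$
$y = -1845$
$W = -1845$
$\left(-16404 + 76 \left(Y{\left(7 \right)} - 60\right)\right) + W = \left(-16404 + 76 \left(-3 - 60\right)\right) - 1845 = \left(-16404 + 76 \left(-63\right)\right) - 1845 = \left(-16404 - 4788\right) - 1845 = -21192 - 1845 = -23037$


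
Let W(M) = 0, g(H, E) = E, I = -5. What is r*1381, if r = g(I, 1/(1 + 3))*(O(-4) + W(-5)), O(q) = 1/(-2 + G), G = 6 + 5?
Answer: 1381/36 ≈ 38.361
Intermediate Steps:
G = 11
O(q) = ⅑ (O(q) = 1/(-2 + 11) = 1/9 = ⅑)
r = 1/36 (r = (⅑ + 0)/(1 + 3) = (⅑)/4 = (¼)*(⅑) = 1/36 ≈ 0.027778)
r*1381 = (1/36)*1381 = 1381/36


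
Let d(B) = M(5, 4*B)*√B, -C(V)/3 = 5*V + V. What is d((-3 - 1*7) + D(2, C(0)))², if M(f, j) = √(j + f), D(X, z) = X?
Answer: 216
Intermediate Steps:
C(V) = -18*V (C(V) = -3*(5*V + V) = -18*V)
M(f, j) = √(f + j)
d(B) = √B*√(5 + 4*B) (d(B) = √(5 + 4*B)*√B = √B*√(5 + 4*B))
d((-3 - 1*7) + D(2, C(0)))² = (√((-3 - 1*7) + 2)*√(5 + 4*((-3 - 1*7) + 2)))² = (√((-3 - 7) + 2)*√(5 + 4*((-3 - 7) + 2)))² = (√(-10 + 2)*√(5 + 4*(-10 + 2)))² = (√(-8)*√(5 + 4*(-8)))² = ((2*I*√2)*√(5 - 32))² = ((2*I*√2)*√(-27))² = ((2*I*√2)*(3*I*√3))² = (-6*√6)² = 216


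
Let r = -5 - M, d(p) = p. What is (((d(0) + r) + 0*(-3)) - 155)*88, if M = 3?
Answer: -14344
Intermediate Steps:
r = -8 (r = -5 - 1*3 = -5 - 3 = -8)
(((d(0) + r) + 0*(-3)) - 155)*88 = (((0 - 8) + 0*(-3)) - 155)*88 = ((-8 + 0) - 155)*88 = (-8 - 155)*88 = -163*88 = -14344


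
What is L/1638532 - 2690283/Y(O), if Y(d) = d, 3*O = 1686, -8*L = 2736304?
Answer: -551038376239/115106873 ≈ -4787.2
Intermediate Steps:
L = -342038 (L = -1/8*2736304 = -342038)
O = 562 (O = (1/3)*1686 = 562)
L/1638532 - 2690283/Y(O) = -342038/1638532 - 2690283/562 = -342038*1/1638532 - 2690283*1/562 = -171019/819266 - 2690283/562 = -551038376239/115106873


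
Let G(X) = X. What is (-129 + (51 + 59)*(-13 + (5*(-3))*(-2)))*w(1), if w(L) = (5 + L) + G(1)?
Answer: 12187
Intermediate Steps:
w(L) = 6 + L (w(L) = (5 + L) + 1 = 6 + L)
(-129 + (51 + 59)*(-13 + (5*(-3))*(-2)))*w(1) = (-129 + (51 + 59)*(-13 + (5*(-3))*(-2)))*(6 + 1) = (-129 + 110*(-13 - 15*(-2)))*7 = (-129 + 110*(-13 + 30))*7 = (-129 + 110*17)*7 = (-129 + 1870)*7 = 1741*7 = 12187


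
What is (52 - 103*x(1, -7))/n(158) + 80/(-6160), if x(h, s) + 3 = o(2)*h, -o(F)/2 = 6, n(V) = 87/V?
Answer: 19429015/6699 ≈ 2900.3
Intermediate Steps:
o(F) = -12 (o(F) = -2*6 = -12)
x(h, s) = -3 - 12*h
(52 - 103*x(1, -7))/n(158) + 80/(-6160) = (52 - 103*(-3 - 12*1))/((87/158)) + 80/(-6160) = (52 - 103*(-3 - 12))/((87*(1/158))) + 80*(-1/6160) = (52 - 103*(-15))/(87/158) - 1/77 = (52 + 1545)*(158/87) - 1/77 = 1597*(158/87) - 1/77 = 252326/87 - 1/77 = 19429015/6699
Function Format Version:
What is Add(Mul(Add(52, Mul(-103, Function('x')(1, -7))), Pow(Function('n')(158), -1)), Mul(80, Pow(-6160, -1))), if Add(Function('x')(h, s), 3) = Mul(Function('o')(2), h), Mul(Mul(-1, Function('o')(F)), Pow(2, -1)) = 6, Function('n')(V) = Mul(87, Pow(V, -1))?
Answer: Rational(19429015, 6699) ≈ 2900.3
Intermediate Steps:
Function('o')(F) = -12 (Function('o')(F) = Mul(-2, 6) = -12)
Function('x')(h, s) = Add(-3, Mul(-12, h))
Add(Mul(Add(52, Mul(-103, Function('x')(1, -7))), Pow(Function('n')(158), -1)), Mul(80, Pow(-6160, -1))) = Add(Mul(Add(52, Mul(-103, Add(-3, Mul(-12, 1)))), Pow(Mul(87, Pow(158, -1)), -1)), Mul(80, Pow(-6160, -1))) = Add(Mul(Add(52, Mul(-103, Add(-3, -12))), Pow(Mul(87, Rational(1, 158)), -1)), Mul(80, Rational(-1, 6160))) = Add(Mul(Add(52, Mul(-103, -15)), Pow(Rational(87, 158), -1)), Rational(-1, 77)) = Add(Mul(Add(52, 1545), Rational(158, 87)), Rational(-1, 77)) = Add(Mul(1597, Rational(158, 87)), Rational(-1, 77)) = Add(Rational(252326, 87), Rational(-1, 77)) = Rational(19429015, 6699)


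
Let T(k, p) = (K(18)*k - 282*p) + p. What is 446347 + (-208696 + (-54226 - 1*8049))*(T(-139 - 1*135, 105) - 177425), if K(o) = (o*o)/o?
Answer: 57408904349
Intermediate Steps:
K(o) = o (K(o) = o²/o = o)
T(k, p) = -281*p + 18*k (T(k, p) = (18*k - 282*p) + p = (-282*p + 18*k) + p = -281*p + 18*k)
446347 + (-208696 + (-54226 - 1*8049))*(T(-139 - 1*135, 105) - 177425) = 446347 + (-208696 + (-54226 - 1*8049))*((-281*105 + 18*(-139 - 1*135)) - 177425) = 446347 + (-208696 + (-54226 - 8049))*((-29505 + 18*(-139 - 135)) - 177425) = 446347 + (-208696 - 62275)*((-29505 + 18*(-274)) - 177425) = 446347 - 270971*((-29505 - 4932) - 177425) = 446347 - 270971*(-34437 - 177425) = 446347 - 270971*(-211862) = 446347 + 57408458002 = 57408904349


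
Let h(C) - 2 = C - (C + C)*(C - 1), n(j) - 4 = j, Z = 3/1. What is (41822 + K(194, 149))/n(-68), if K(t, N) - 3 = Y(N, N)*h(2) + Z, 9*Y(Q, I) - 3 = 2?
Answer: -10457/16 ≈ -653.56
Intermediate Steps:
Z = 3 (Z = 3*1 = 3)
Y(Q, I) = 5/9 (Y(Q, I) = 1/3 + (1/9)*2 = 1/3 + 2/9 = 5/9)
n(j) = 4 + j
h(C) = 2 + C - 2*C*(-1 + C) (h(C) = 2 + (C - (C + C)*(C - 1)) = 2 + (C - 2*C*(-1 + C)) = 2 + C - 2*C*(-1 + C))
K(t, N) = 6 (K(t, N) = 3 + (5*(2 - 2*2**2 + 3*2)/9 + 3) = 3 + (5*(2 - 2*4 + 6)/9 + 3) = 3 + (5*(2 - 8 + 6)/9 + 3) = 3 + ((5/9)*0 + 3) = 3 + (0 + 3) = 3 + 3 = 6)
(41822 + K(194, 149))/n(-68) = (41822 + 6)/(4 - 68) = 41828/(-64) = 41828*(-1/64) = -10457/16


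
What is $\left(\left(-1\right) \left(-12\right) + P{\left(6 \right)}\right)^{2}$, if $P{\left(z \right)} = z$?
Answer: $324$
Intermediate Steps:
$\left(\left(-1\right) \left(-12\right) + P{\left(6 \right)}\right)^{2} = \left(\left(-1\right) \left(-12\right) + 6\right)^{2} = \left(12 + 6\right)^{2} = 18^{2} = 324$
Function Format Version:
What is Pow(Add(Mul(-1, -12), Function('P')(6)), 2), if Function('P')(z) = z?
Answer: 324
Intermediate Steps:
Pow(Add(Mul(-1, -12), Function('P')(6)), 2) = Pow(Add(Mul(-1, -12), 6), 2) = Pow(Add(12, 6), 2) = Pow(18, 2) = 324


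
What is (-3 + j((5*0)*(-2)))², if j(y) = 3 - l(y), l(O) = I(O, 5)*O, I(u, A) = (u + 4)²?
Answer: 0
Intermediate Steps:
I(u, A) = (4 + u)²
l(O) = O*(4 + O)² (l(O) = (4 + O)²*O = O*(4 + O)²)
j(y) = 3 - y*(4 + y)²
(-3 + j((5*0)*(-2)))² = (-3 + (3 - (5*0)*(-2)*(4 + (5*0)*(-2))²))² = (-3 + (3 - 0*(-2)*(4 + 0*(-2))²))² = (-3 + (3 - 1*0*(4 + 0)²))² = (-3 + (3 - 1*0*4²))² = (-3 + (3 - 1*0*16))² = (-3 + (3 + 0))² = (-3 + 3)² = 0² = 0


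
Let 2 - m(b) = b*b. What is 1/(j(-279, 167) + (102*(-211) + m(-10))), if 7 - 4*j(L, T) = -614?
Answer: -4/85859 ≈ -4.6588e-5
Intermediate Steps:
m(b) = 2 - b² (m(b) = 2 - b*b = 2 - b²)
j(L, T) = 621/4 (j(L, T) = 7/4 - ¼*(-614) = 7/4 + 307/2 = 621/4)
1/(j(-279, 167) + (102*(-211) + m(-10))) = 1/(621/4 + (102*(-211) + (2 - 1*(-10)²))) = 1/(621/4 + (-21522 + (2 - 1*100))) = 1/(621/4 + (-21522 + (2 - 100))) = 1/(621/4 + (-21522 - 98)) = 1/(621/4 - 21620) = 1/(-85859/4) = -4/85859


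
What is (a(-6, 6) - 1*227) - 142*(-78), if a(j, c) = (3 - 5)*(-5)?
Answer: 10859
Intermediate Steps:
a(j, c) = 10 (a(j, c) = -2*(-5) = 10)
(a(-6, 6) - 1*227) - 142*(-78) = (10 - 1*227) - 142*(-78) = (10 - 227) + 11076 = -217 + 11076 = 10859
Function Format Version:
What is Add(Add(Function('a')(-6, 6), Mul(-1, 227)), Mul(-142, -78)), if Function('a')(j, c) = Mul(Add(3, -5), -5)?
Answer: 10859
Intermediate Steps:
Function('a')(j, c) = 10 (Function('a')(j, c) = Mul(-2, -5) = 10)
Add(Add(Function('a')(-6, 6), Mul(-1, 227)), Mul(-142, -78)) = Add(Add(10, Mul(-1, 227)), Mul(-142, -78)) = Add(Add(10, -227), 11076) = Add(-217, 11076) = 10859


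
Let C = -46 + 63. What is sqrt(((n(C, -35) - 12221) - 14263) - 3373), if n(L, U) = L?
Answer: 4*I*sqrt(1865) ≈ 172.74*I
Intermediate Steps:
C = 17
sqrt(((n(C, -35) - 12221) - 14263) - 3373) = sqrt(((17 - 12221) - 14263) - 3373) = sqrt((-12204 - 14263) - 3373) = sqrt(-26467 - 3373) = sqrt(-29840) = 4*I*sqrt(1865)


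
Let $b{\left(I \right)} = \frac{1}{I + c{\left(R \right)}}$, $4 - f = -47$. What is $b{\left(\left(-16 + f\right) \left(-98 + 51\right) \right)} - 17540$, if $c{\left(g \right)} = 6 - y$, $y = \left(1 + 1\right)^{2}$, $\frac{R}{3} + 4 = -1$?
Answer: $- \frac{28818221}{1643} \approx -17540.0$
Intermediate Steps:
$f = 51$ ($f = 4 - -47 = 4 + 47 = 51$)
$R = -15$ ($R = -12 + 3 \left(-1\right) = -12 - 3 = -15$)
$y = 4$ ($y = 2^{2} = 4$)
$c{\left(g \right)} = 2$ ($c{\left(g \right)} = 6 - 4 = 2$)
$b{\left(I \right)} = \frac{1}{2 + I}$ ($b{\left(I \right)} = \frac{1}{I + 2} = \frac{1}{2 + I}$)
$b{\left(\left(-16 + f\right) \left(-98 + 51\right) \right)} - 17540 = \frac{1}{2 + \left(-16 + 51\right) \left(-98 + 51\right)} - 17540 = \frac{1}{2 + 35 \left(-47\right)} - 17540 = \frac{1}{2 - 1645} - 17540 = \frac{1}{-1643} - 17540 = - \frac{1}{1643} - 17540 = - \frac{28818221}{1643}$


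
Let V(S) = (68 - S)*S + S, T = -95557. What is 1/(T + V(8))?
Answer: -1/95069 ≈ -1.0519e-5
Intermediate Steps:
V(S) = S + S*(68 - S) (V(S) = S*(68 - S) + S = S + S*(68 - S))
1/(T + V(8)) = 1/(-95557 + 8*(69 - 1*8)) = 1/(-95557 + 8*(69 - 8)) = 1/(-95557 + 8*61) = 1/(-95557 + 488) = 1/(-95069) = -1/95069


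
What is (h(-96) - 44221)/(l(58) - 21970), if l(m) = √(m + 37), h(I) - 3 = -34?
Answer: 194443288/96536161 + 44252*√95/482680805 ≈ 2.0151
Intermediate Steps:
h(I) = -31 (h(I) = 3 - 34 = -31)
l(m) = √(37 + m)
(h(-96) - 44221)/(l(58) - 21970) = (-31 - 44221)/(√(37 + 58) - 21970) = -44252/(√95 - 21970) = -44252/(-21970 + √95)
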